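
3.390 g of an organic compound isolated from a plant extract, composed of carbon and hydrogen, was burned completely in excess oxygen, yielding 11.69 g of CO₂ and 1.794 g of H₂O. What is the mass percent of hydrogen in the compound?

5.92%

mol C = 11.69 g CO₂ ÷ 44.009 g/mol = 0.26563 mol
mol H = 2 × 1.794 g H₂O ÷ 18.015 g/mol = 0.19917 mol
mass % H = 0.20076 g ÷ 3.390 g × 100%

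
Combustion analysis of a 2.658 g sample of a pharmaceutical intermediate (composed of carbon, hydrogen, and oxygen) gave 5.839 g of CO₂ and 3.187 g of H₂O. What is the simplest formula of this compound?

C3H8O

mol C = 5.839 g CO₂ ÷ 44.009 g/mol = 0.13268 mol
mol H = 2 × 3.187 g H₂O ÷ 18.015 g/mol = 0.35382 mol
mass O = 2.658 − (1.5936 + 0.35665) = 0.70776 g → mol O = 0.70776 ÷ 15.999 = 0.044238 mol
Divide by the smallest (0.044238 mol): C 2.999, H 7.998, O 1.000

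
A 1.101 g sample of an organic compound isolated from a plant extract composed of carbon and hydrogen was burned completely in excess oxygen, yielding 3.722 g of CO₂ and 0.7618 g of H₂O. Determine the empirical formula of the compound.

mol C = 3.722 g CO₂ ÷ 44.009 g/mol = 0.084574 mol
mol H = 2 × 0.7618 g H₂O ÷ 18.015 g/mol = 0.084574 mol
Divide by the smallest (0.084574 mol): C 1.000, H 1.000

CH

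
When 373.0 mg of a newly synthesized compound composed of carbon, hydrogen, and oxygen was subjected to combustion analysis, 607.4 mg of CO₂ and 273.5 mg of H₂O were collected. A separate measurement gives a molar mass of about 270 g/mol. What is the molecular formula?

mol C = 0.6074 g CO₂ ÷ 44.009 g/mol = 0.013802 mol
mol H = 2 × 0.2735 g H₂O ÷ 18.015 g/mol = 0.030364 mol
mass O = 0.3730 − (0.16577 + 0.030606) = 0.17662 g → mol O = 0.17662 ÷ 15.999 = 0.011040 mol
Divide by the smallest (0.011040 mol): C 1.250, H 2.750, O 1.000
Multiplying each by 4 gives whole numbers: C 5.00, H 11.00, O 4.00
Empirical formula: C5H11O4
Empirical-formula mass = 135.14 g/mol; 270 ÷ 135.14 ≈ 2, so the molecular formula is C10H22O8.

C10H22O8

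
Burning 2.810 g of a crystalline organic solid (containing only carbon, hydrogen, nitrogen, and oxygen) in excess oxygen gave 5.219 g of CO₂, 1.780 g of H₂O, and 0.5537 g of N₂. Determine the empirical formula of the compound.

C3H5NO

mol C = 5.219 g CO₂ ÷ 44.009 g/mol = 0.11859 mol
mol H = 2 × 1.780 g H₂O ÷ 18.015 g/mol = 0.19761 mol
mol N = 2 × 0.5537 g N₂ ÷ 28.014 g/mol = 0.039530 mol
mass O = 2.810 − (1.4244 + 0.19919 + 0.55370) = 0.63273 g → mol O = 0.63273 ÷ 15.999 = 0.039548 mol
Divide by the smallest (0.039530 mol): C 3.000, H 4.999, N 1.000, O 1.000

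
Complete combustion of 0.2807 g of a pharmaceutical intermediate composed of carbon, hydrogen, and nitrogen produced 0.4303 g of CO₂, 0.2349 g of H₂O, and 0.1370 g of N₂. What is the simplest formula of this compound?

C3H8N3

mol C = 0.4303 g CO₂ ÷ 44.009 g/mol = 0.0097775 mol
mol H = 2 × 0.2349 g H₂O ÷ 18.015 g/mol = 0.026078 mol
mol N = 2 × 0.1370 g N₂ ÷ 28.014 g/mol = 0.0097808 mol
Divide by the smallest (0.0097775 mol): C 1.000, H 2.667, N 1.000
Multiplying each by 3 gives whole numbers: C 3.00, H 8.00, N 3.00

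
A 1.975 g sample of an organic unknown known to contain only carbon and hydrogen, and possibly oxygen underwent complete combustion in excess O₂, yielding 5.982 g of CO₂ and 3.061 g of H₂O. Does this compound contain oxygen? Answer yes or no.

mol C = 5.982 g CO₂ ÷ 44.009 g/mol = 0.13593 mol
mol H = 2 × 3.061 g H₂O ÷ 18.015 g/mol = 0.33983 mol
C and H together account for 1.9752 g — essentially the entire 1.975 g sample — so the compound contains no oxygen.

no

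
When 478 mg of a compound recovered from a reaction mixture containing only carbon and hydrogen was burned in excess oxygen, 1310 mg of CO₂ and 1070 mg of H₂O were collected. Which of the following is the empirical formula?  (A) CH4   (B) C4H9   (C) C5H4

(A) CH4

mol C = 1.31 g CO₂ ÷ 44.009 g/mol = 0.02977 mol
mol H = 2 × 1.07 g H₂O ÷ 18.015 g/mol = 0.1188 mol
Divide by the smallest (0.02977 mol): C 1.000, H 3.991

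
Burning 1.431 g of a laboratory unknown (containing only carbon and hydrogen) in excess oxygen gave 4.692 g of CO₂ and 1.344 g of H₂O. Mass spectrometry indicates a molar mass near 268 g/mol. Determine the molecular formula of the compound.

C20H28

mol C = 4.692 g CO₂ ÷ 44.009 g/mol = 0.10661 mol
mol H = 2 × 1.344 g H₂O ÷ 18.015 g/mol = 0.14921 mol
Divide by the smallest (0.10661 mol): C 1.000, H 1.400
Multiplying each by 5 gives whole numbers: C 5.00, H 7.00
Empirical formula: C5H7
Empirical-formula mass = 67.11 g/mol; 268 ÷ 67.11 ≈ 4, so the molecular formula is C20H28.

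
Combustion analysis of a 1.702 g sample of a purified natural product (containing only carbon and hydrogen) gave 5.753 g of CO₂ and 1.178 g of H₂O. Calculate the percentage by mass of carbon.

92.25%

mol C = 5.753 g CO₂ ÷ 44.009 g/mol = 0.13072 mol
mol H = 2 × 1.178 g H₂O ÷ 18.015 g/mol = 0.13078 mol
mass % C = 1.5701 g ÷ 1.702 g × 100%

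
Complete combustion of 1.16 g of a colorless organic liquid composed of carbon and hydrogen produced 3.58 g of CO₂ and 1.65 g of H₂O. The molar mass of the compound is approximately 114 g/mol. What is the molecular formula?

C8H18

mol C = 3.58 g CO₂ ÷ 44.009 g/mol = 0.08135 mol
mol H = 2 × 1.65 g H₂O ÷ 18.015 g/mol = 0.1832 mol
Divide by the smallest (0.08135 mol): C 1.000, H 2.252
Multiplying each by 4 gives whole numbers: C 4.00, H 9.01
Empirical formula: C4H9
Empirical-formula mass = 57.12 g/mol; 114 ÷ 57.12 ≈ 2, so the molecular formula is C8H18.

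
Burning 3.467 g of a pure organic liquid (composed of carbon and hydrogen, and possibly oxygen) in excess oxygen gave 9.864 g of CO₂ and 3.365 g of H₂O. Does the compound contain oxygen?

mol C = 9.864 g CO₂ ÷ 44.009 g/mol = 0.22414 mol
mol H = 2 × 3.365 g H₂O ÷ 18.015 g/mol = 0.37358 mol
C and H account for only 3.0687 g of the 3.467 g sample; the remaining 0.39834 g must be oxygen.

yes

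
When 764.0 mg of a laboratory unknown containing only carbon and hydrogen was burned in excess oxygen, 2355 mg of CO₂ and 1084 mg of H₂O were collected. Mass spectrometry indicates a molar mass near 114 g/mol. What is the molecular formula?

C8H18

mol C = 2.355 g CO₂ ÷ 44.009 g/mol = 0.053512 mol
mol H = 2 × 1.084 g H₂O ÷ 18.015 g/mol = 0.12034 mol
Divide by the smallest (0.053512 mol): C 1.000, H 2.249
Multiplying each by 4 gives whole numbers: C 4.00, H 9.00
Empirical formula: C4H9
Empirical-formula mass = 57.12 g/mol; 114 ÷ 57.12 ≈ 2, so the molecular formula is C8H18.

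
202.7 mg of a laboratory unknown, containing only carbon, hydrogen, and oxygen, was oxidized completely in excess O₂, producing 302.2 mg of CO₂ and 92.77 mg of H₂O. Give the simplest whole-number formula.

mol C = 0.3022 g CO₂ ÷ 44.009 g/mol = 0.0068668 mol
mol H = 2 × 0.09277 g H₂O ÷ 18.015 g/mol = 0.010299 mol
mass O = 0.2027 − (0.082477 + 0.010382) = 0.10984 g → mol O = 0.10984 ÷ 15.999 = 0.0068655 mol
Divide by the smallest (0.0068655 mol): C 1.000, H 1.500, O 1.000
Multiplying each by 2 gives whole numbers: C 2.00, H 3.00, O 2.00

C2H3O2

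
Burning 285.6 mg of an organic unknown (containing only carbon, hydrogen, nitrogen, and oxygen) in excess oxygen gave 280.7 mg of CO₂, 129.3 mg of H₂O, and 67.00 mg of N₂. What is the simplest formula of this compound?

C4H9N3O5

mol C = 0.2807 g CO₂ ÷ 44.009 g/mol = 0.0063782 mol
mol H = 2 × 0.1293 g H₂O ÷ 18.015 g/mol = 0.014355 mol
mol N = 2 × 0.06700 g N₂ ÷ 28.014 g/mol = 0.0047833 mol
mass O = 0.2856 − (0.076609 + 0.014470 + 0.067000) = 0.12752 g → mol O = 0.12752 ÷ 15.999 = 0.0079706 mol
Divide by the smallest (0.0047833 mol): C 1.333, H 3.001, N 1.000, O 1.666
Multiplying each by 3 gives whole numbers: C 4.00, H 9.00, N 3.00, O 5.00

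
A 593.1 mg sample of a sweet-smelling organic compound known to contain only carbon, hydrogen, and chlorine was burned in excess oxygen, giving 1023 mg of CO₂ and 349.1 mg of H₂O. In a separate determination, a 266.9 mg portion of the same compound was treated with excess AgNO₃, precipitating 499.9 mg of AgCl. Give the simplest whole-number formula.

mol C = 1.023 g CO₂ ÷ 44.009 g/mol = 0.023245 mol
mol H = 2 × 0.3491 g H₂O ÷ 18.015 g/mol = 0.038757 mol
From the AgCl data: mol Cl per gram of compound = (0.4999 ÷ 143.318) ÷ 0.2669 = 0.013069 mol/g, so in the 0.5931 g combustion sample mol Cl = 0.0077511 mol
Divide by the smallest (0.0077511 mol): C 2.999, H 5.000, Cl 1.000

C3H5Cl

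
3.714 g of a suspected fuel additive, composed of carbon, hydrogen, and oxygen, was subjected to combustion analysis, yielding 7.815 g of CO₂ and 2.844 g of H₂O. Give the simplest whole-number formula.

mol C = 7.815 g CO₂ ÷ 44.009 g/mol = 0.17758 mol
mol H = 2 × 2.844 g H₂O ÷ 18.015 g/mol = 0.31574 mol
mass O = 3.714 − (2.1329 + 0.31826) = 1.2629 g → mol O = 1.2629 ÷ 15.999 = 0.078933 mol
Divide by the smallest (0.078933 mol): C 2.250, H 4.000, O 1.000
Multiplying each by 4 gives whole numbers: C 9.00, H 16.00, O 4.00

C9H16O4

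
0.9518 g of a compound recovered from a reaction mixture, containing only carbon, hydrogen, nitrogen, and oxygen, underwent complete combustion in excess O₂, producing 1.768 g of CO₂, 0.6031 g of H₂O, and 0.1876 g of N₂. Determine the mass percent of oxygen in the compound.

mol C = 1.768 g CO₂ ÷ 44.009 g/mol = 0.040174 mol
mol H = 2 × 0.6031 g H₂O ÷ 18.015 g/mol = 0.066955 mol
mol N = 2 × 0.1876 g N₂ ÷ 28.014 g/mol = 0.013393 mol
mass O = 0.9518 − (0.48253 + 0.067491 + 0.18760) = 0.21418 g → mol O = 0.21418 ÷ 15.999 = 0.013387 mol
mass % O = 0.21418 g ÷ 0.9518 g × 100%

22.50%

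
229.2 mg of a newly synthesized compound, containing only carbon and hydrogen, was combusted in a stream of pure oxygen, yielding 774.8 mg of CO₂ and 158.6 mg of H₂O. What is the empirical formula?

mol C = 0.7748 g CO₂ ÷ 44.009 g/mol = 0.017605 mol
mol H = 2 × 0.1586 g H₂O ÷ 18.015 g/mol = 0.017608 mol
Divide by the smallest (0.017605 mol): C 1.000, H 1.000

CH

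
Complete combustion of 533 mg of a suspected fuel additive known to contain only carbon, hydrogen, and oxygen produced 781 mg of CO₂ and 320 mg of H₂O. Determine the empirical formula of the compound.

CH2O

mol C = 0.781 g CO₂ ÷ 44.009 g/mol = 0.01775 mol
mol H = 2 × 0.320 g H₂O ÷ 18.015 g/mol = 0.03553 mol
mass O = 0.533 − (0.2132 + 0.03581) = 0.2840 g → mol O = 0.2840 ÷ 15.999 = 0.01775 mol
Divide by the smallest (0.01775 mol): C 1.000, H 2.002, O 1.000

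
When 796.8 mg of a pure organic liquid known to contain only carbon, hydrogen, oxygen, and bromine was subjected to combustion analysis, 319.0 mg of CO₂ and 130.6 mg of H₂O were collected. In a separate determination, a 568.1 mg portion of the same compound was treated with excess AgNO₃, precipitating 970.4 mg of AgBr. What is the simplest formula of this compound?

mol C = 0.3190 g CO₂ ÷ 44.009 g/mol = 0.0072485 mol
mol H = 2 × 0.1306 g H₂O ÷ 18.015 g/mol = 0.014499 mol
From the AgBr data: mol Br per gram of compound = (0.9704 ÷ 187.772) ÷ 0.5681 = 0.0090969 mol/g, so in the 0.7968 g combustion sample mol Br = 0.0072484 mol
mass O = 0.7968 − (0.087062 + 0.014615 + 0.57918) = 0.11594 g → mol O = 0.11594 ÷ 15.999 = 0.0072469 mol
Divide by the smallest (0.0072469 mol): C 1.000, H 2.001, Br 1.000, O 1.000

CH2BrO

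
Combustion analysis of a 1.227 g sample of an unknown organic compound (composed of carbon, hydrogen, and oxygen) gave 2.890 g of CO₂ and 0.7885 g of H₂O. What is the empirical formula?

C3H4O

mol C = 2.890 g CO₂ ÷ 44.009 g/mol = 0.065668 mol
mol H = 2 × 0.7885 g H₂O ÷ 18.015 g/mol = 0.087538 mol
mass O = 1.227 − (0.78874 + 0.088238) = 0.35002 g → mol O = 0.35002 ÷ 15.999 = 0.021878 mol
Divide by the smallest (0.021878 mol): C 3.002, H 4.001, O 1.000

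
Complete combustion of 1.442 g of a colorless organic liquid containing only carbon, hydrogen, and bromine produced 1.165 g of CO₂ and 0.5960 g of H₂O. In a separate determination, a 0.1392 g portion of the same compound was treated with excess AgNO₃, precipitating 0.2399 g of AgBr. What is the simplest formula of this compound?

C2H5Br

mol C = 1.165 g CO₂ ÷ 44.009 g/mol = 0.026472 mol
mol H = 2 × 0.5960 g H₂O ÷ 18.015 g/mol = 0.066167 mol
From the AgBr data: mol Br per gram of compound = (0.2399 ÷ 187.772) ÷ 0.1392 = 0.0091783 mol/g, so in the 1.442 g combustion sample mol Br = 0.013235 mol
Divide by the smallest (0.013235 mol): C 2.000, H 4.999, Br 1.000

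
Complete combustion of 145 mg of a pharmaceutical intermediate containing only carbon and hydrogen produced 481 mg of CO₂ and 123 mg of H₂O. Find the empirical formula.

C4H5

mol C = 0.481 g CO₂ ÷ 44.009 g/mol = 0.01093 mol
mol H = 2 × 0.123 g H₂O ÷ 18.015 g/mol = 0.01366 mol
Divide by the smallest (0.01093 mol): C 1.000, H 1.249
Multiplying each by 4 gives whole numbers: C 4.00, H 5.00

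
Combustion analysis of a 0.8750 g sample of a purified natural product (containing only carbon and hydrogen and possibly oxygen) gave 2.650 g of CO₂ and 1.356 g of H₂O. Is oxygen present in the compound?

mol C = 2.650 g CO₂ ÷ 44.009 g/mol = 0.060215 mol
mol H = 2 × 1.356 g H₂O ÷ 18.015 g/mol = 0.15054 mol
C and H together account for 0.87499 g — essentially the entire 0.8750 g sample — so the compound contains no oxygen.

no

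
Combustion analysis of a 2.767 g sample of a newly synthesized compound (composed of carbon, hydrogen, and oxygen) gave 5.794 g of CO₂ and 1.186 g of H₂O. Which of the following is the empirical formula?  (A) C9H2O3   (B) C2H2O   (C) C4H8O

mol C = 5.794 g CO₂ ÷ 44.009 g/mol = 0.13165 mol
mol H = 2 × 1.186 g H₂O ÷ 18.015 g/mol = 0.13167 mol
mass O = 2.767 − (1.5813 + 0.13272) = 1.0530 g → mol O = 1.0530 ÷ 15.999 = 0.065815 mol
Divide by the smallest (0.065815 mol): C 2.000, H 2.001, O 1.000

(B) C2H2O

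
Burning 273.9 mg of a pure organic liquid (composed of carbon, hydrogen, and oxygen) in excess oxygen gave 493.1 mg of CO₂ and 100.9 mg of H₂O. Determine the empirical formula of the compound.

mol C = 0.4931 g CO₂ ÷ 44.009 g/mol = 0.011205 mol
mol H = 2 × 0.1009 g H₂O ÷ 18.015 g/mol = 0.011202 mol
mass O = 0.2739 − (0.13458 + 0.011291) = 0.12803 g → mol O = 0.12803 ÷ 15.999 = 0.0080024 mol
Divide by the smallest (0.0080024 mol): C 1.400, H 1.400, O 1.000
Multiplying each by 5 gives whole numbers: C 7.00, H 7.00, O 5.00

C7H7O5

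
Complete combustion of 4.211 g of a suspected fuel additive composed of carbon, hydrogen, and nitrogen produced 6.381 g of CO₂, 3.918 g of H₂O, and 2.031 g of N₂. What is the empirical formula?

mol C = 6.381 g CO₂ ÷ 44.009 g/mol = 0.14499 mol
mol H = 2 × 3.918 g H₂O ÷ 18.015 g/mol = 0.43497 mol
mol N = 2 × 2.031 g N₂ ÷ 28.014 g/mol = 0.14500 mol
Divide by the smallest (0.14499 mol): C 1.000, H 3.000, N 1.000

CH3N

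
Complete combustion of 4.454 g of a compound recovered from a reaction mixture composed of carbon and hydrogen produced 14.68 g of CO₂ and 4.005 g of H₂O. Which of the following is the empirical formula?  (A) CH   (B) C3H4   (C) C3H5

(B) C3H4

mol C = 14.68 g CO₂ ÷ 44.009 g/mol = 0.33357 mol
mol H = 2 × 4.005 g H₂O ÷ 18.015 g/mol = 0.44463 mol
Divide by the smallest (0.33357 mol): C 1.000, H 1.333
Multiplying each by 3 gives whole numbers: C 3.00, H 4.00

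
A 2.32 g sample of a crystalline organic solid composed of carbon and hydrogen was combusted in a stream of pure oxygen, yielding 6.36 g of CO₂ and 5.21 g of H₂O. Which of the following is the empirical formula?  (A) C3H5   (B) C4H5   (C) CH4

(C) CH4

mol C = 6.36 g CO₂ ÷ 44.009 g/mol = 0.1445 mol
mol H = 2 × 5.21 g H₂O ÷ 18.015 g/mol = 0.5784 mol
Divide by the smallest (0.1445 mol): C 1.000, H 4.002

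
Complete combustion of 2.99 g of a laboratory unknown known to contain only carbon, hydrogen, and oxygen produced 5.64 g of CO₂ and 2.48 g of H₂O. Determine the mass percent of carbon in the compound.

mol C = 5.64 g CO₂ ÷ 44.009 g/mol = 0.1282 mol
mol H = 2 × 2.48 g H₂O ÷ 18.015 g/mol = 0.2753 mol
mass O = 2.99 − (1.539 + 0.2775) = 1.173 g → mol O = 1.173 ÷ 15.999 = 0.07333 mol
mass % C = 1.539 g ÷ 2.99 g × 100%

51.5%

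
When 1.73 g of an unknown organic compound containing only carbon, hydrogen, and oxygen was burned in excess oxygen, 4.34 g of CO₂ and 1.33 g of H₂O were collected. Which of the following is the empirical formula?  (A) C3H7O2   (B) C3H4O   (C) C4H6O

mol C = 4.34 g CO₂ ÷ 44.009 g/mol = 0.09862 mol
mol H = 2 × 1.33 g H₂O ÷ 18.015 g/mol = 0.1477 mol
mass O = 1.73 − (1.184 + 0.1488) = 0.3967 g → mol O = 0.3967 ÷ 15.999 = 0.02479 mol
Divide by the smallest (0.02479 mol): C 3.977, H 5.955, O 1.000

(C) C4H6O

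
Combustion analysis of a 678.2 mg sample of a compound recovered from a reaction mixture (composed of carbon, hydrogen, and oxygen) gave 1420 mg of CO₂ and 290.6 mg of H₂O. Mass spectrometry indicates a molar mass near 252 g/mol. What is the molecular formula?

C12H12O6

mol C = 1.420 g CO₂ ÷ 44.009 g/mol = 0.032266 mol
mol H = 2 × 0.2906 g H₂O ÷ 18.015 g/mol = 0.032262 mol
mass O = 0.6782 − (0.38755 + 0.032520) = 0.25813 g → mol O = 0.25813 ÷ 15.999 = 0.016134 mol
Divide by the smallest (0.016134 mol): C 2.000, H 2.000, O 1.000
Empirical formula: C2H2O
Empirical-formula mass = 42.04 g/mol; 252 ÷ 42.04 ≈ 6, so the molecular formula is C12H12O6.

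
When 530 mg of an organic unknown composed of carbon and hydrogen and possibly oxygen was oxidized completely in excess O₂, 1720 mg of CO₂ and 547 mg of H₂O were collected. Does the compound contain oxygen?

no

mol C = 1.72 g CO₂ ÷ 44.009 g/mol = 0.03908 mol
mol H = 2 × 0.547 g H₂O ÷ 18.015 g/mol = 0.06073 mol
C and H together account for 0.5306 g — essentially the entire 0.530 g sample — so the compound contains no oxygen.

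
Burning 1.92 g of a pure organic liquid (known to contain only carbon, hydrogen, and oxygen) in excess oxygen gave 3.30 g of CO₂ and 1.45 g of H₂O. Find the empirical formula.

C7H15O5

mol C = 3.30 g CO₂ ÷ 44.009 g/mol = 0.07498 mol
mol H = 2 × 1.45 g H₂O ÷ 18.015 g/mol = 0.1610 mol
mass O = 1.92 − (0.9006 + 0.1623) = 0.8571 g → mol O = 0.8571 ÷ 15.999 = 0.05357 mol
Divide by the smallest (0.05357 mol): C 1.400, H 3.005, O 1.000
Multiplying each by 5 gives whole numbers: C 7.00, H 15.02, O 5.00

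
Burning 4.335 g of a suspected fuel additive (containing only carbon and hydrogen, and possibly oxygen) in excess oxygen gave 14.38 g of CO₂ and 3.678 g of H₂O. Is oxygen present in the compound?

mol C = 14.38 g CO₂ ÷ 44.009 g/mol = 0.32675 mol
mol H = 2 × 3.678 g H₂O ÷ 18.015 g/mol = 0.40833 mol
C and H together account for 4.3362 g — essentially the entire 4.335 g sample — so the compound contains no oxygen.

no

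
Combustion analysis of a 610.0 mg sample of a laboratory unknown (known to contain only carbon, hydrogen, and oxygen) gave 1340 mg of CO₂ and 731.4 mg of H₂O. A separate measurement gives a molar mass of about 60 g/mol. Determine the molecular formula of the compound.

C3H8O

mol C = 1.340 g CO₂ ÷ 44.009 g/mol = 0.030448 mol
mol H = 2 × 0.7314 g H₂O ÷ 18.015 g/mol = 0.081199 mol
mass O = 0.6100 − (0.36571 + 0.081849) = 0.16244 g → mol O = 0.16244 ÷ 15.999 = 0.010153 mol
Divide by the smallest (0.010153 mol): C 2.999, H 7.998, O 1.000
Empirical formula: C3H8O
Empirical-formula mass = 60.10 g/mol; 60 ÷ 60.10 ≈ 1, so the molecular formula is C3H8O.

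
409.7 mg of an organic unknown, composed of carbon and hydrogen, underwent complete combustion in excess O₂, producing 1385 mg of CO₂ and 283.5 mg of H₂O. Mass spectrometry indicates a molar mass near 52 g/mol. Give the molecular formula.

mol C = 1.385 g CO₂ ÷ 44.009 g/mol = 0.031471 mol
mol H = 2 × 0.2835 g H₂O ÷ 18.015 g/mol = 0.031474 mol
Divide by the smallest (0.031471 mol): C 1.000, H 1.000
Empirical formula: CH
Empirical-formula mass = 13.02 g/mol; 52 ÷ 13.02 ≈ 4, so the molecular formula is C4H4.

C4H4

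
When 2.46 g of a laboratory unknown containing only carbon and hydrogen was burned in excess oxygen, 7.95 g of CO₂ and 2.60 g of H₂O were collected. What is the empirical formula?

mol C = 7.95 g CO₂ ÷ 44.009 g/mol = 0.1806 mol
mol H = 2 × 2.60 g H₂O ÷ 18.015 g/mol = 0.2886 mol
Divide by the smallest (0.1806 mol): C 1.000, H 1.598
Multiplying each by 5 gives whole numbers: C 5.00, H 7.99

C5H8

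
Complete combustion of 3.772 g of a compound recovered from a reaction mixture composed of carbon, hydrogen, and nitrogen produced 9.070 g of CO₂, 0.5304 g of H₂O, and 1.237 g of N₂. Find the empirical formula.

C7H2N3

mol C = 9.070 g CO₂ ÷ 44.009 g/mol = 0.20609 mol
mol H = 2 × 0.5304 g H₂O ÷ 18.015 g/mol = 0.058884 mol
mol N = 2 × 1.237 g N₂ ÷ 28.014 g/mol = 0.088313 mol
Divide by the smallest (0.058884 mol): C 3.500, H 1.000, N 1.500
Multiplying each by 2 gives whole numbers: C 7.00, H 2.00, N 3.00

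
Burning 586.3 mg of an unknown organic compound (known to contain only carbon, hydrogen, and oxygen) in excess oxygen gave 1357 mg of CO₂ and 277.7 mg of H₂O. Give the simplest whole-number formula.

C8H8O3

mol C = 1.357 g CO₂ ÷ 44.009 g/mol = 0.030835 mol
mol H = 2 × 0.2777 g H₂O ÷ 18.015 g/mol = 0.030830 mol
mass O = 0.5863 − (0.37035 + 0.031077) = 0.18487 g → mol O = 0.18487 ÷ 15.999 = 0.011555 mol
Divide by the smallest (0.011555 mol): C 2.668, H 2.668, O 1.000
Multiplying each by 3 gives whole numbers: C 8.01, H 8.00, O 3.00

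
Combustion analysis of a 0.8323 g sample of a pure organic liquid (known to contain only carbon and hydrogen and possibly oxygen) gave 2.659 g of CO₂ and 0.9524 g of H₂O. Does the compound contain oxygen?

no

mol C = 2.659 g CO₂ ÷ 44.009 g/mol = 0.060419 mol
mol H = 2 × 0.9524 g H₂O ÷ 18.015 g/mol = 0.10573 mol
C and H together account for 0.83228 g — essentially the entire 0.8323 g sample — so the compound contains no oxygen.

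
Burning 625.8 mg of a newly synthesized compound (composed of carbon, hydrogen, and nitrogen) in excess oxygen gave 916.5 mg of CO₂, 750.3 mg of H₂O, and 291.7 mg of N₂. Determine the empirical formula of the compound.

mol C = 0.9165 g CO₂ ÷ 44.009 g/mol = 0.020825 mol
mol H = 2 × 0.7503 g H₂O ÷ 18.015 g/mol = 0.083297 mol
mol N = 2 × 0.2917 g N₂ ÷ 28.014 g/mol = 0.020825 mol
Divide by the smallest (0.020825 mol): C 1.000, H 4.000, N 1.000

CH4N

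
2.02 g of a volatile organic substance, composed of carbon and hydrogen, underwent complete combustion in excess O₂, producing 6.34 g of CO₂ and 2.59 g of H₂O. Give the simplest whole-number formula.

CH2

mol C = 6.34 g CO₂ ÷ 44.009 g/mol = 0.1441 mol
mol H = 2 × 2.59 g H₂O ÷ 18.015 g/mol = 0.2875 mol
Divide by the smallest (0.1441 mol): C 1.000, H 1.996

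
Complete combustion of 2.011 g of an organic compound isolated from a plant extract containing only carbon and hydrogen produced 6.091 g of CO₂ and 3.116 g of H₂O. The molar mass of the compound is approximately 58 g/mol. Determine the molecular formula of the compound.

mol C = 6.091 g CO₂ ÷ 44.009 g/mol = 0.13840 mol
mol H = 2 × 3.116 g H₂O ÷ 18.015 g/mol = 0.34593 mol
Divide by the smallest (0.13840 mol): C 1.000, H 2.499
Multiplying each by 2 gives whole numbers: C 2.00, H 5.00
Empirical formula: C2H5
Empirical-formula mass = 29.06 g/mol; 58 ÷ 29.06 ≈ 2, so the molecular formula is C4H10.

C4H10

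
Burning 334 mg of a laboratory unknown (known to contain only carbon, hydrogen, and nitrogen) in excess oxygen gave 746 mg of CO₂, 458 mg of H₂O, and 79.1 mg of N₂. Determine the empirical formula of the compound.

mol C = 0.746 g CO₂ ÷ 44.009 g/mol = 0.01695 mol
mol H = 2 × 0.458 g H₂O ÷ 18.015 g/mol = 0.05085 mol
mol N = 2 × 0.0791 g N₂ ÷ 28.014 g/mol = 0.005647 mol
Divide by the smallest (0.005647 mol): C 3.002, H 9.004, N 1.000

C3H9N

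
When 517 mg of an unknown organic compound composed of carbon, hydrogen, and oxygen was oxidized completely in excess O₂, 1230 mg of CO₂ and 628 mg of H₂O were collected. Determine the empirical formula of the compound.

C4H10O

mol C = 1.23 g CO₂ ÷ 44.009 g/mol = 0.02795 mol
mol H = 2 × 0.628 g H₂O ÷ 18.015 g/mol = 0.06972 mol
mass O = 0.517 − (0.3357 + 0.07028) = 0.1110 g → mol O = 0.1110 ÷ 15.999 = 0.006940 mol
Divide by the smallest (0.006940 mol): C 4.027, H 10.046, O 1.000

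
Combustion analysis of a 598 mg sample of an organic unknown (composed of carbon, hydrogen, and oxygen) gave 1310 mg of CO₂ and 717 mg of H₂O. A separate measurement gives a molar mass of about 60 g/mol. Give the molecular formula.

mol C = 1.31 g CO₂ ÷ 44.009 g/mol = 0.02977 mol
mol H = 2 × 0.717 g H₂O ÷ 18.015 g/mol = 0.07960 mol
mass O = 0.598 − (0.3575 + 0.08024) = 0.1602 g → mol O = 0.1602 ÷ 15.999 = 0.01002 mol
Divide by the smallest (0.01002 mol): C 2.972, H 7.948, O 1.000
Empirical formula: C3H8O
Empirical-formula mass = 60.10 g/mol; 60 ÷ 60.10 ≈ 1, so the molecular formula is C3H8O.

C3H8O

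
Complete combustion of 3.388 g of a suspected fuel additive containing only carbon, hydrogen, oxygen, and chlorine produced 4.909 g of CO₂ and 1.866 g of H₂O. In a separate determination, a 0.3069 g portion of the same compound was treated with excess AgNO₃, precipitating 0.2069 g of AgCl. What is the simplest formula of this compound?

mol C = 4.909 g CO₂ ÷ 44.009 g/mol = 0.11155 mol
mol H = 2 × 1.866 g H₂O ÷ 18.015 g/mol = 0.20716 mol
From the AgCl data: mol Cl per gram of compound = (0.2069 ÷ 143.318) ÷ 0.3069 = 0.0047040 mol/g, so in the 3.388 g combustion sample mol Cl = 0.015937 mol
mass O = 3.388 − (1.3398 + 0.20882 + 0.56497) = 1.2744 g → mol O = 1.2744 ÷ 15.999 = 0.079658 mol
Divide by the smallest (0.015937 mol): C 6.999, H 12.999, Cl 1.000, O 4.998

C7H13ClO5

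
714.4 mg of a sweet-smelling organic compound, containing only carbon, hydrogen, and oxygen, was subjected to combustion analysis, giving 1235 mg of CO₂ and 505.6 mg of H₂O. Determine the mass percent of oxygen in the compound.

44.90%

mol C = 1.235 g CO₂ ÷ 44.009 g/mol = 0.028062 mol
mol H = 2 × 0.5056 g H₂O ÷ 18.015 g/mol = 0.056131 mol
mass O = 0.7144 − (0.33706 + 0.056580) = 0.32076 g → mol O = 0.32076 ÷ 15.999 = 0.020049 mol
mass % O = 0.32076 g ÷ 0.7144 g × 100%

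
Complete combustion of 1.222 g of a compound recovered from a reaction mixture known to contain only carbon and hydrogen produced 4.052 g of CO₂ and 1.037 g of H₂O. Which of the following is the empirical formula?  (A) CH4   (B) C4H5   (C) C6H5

mol C = 4.052 g CO₂ ÷ 44.009 g/mol = 0.092072 mol
mol H = 2 × 1.037 g H₂O ÷ 18.015 g/mol = 0.11513 mol
Divide by the smallest (0.092072 mol): C 1.000, H 1.250
Multiplying each by 4 gives whole numbers: C 4.00, H 5.00

(B) C4H5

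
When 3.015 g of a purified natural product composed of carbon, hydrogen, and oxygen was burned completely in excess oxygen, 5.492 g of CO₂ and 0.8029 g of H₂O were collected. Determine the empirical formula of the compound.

mol C = 5.492 g CO₂ ÷ 44.009 g/mol = 0.12479 mol
mol H = 2 × 0.8029 g H₂O ÷ 18.015 g/mol = 0.089137 mol
mass O = 3.015 − (1.4989 + 0.089850) = 1.4263 g → mol O = 1.4263 ÷ 15.999 = 0.089147 mol
Divide by the smallest (0.089137 mol): C 1.400, H 1.000, O 1.000
Multiplying each by 5 gives whole numbers: C 7.00, H 5.00, O 5.00

C7H5O5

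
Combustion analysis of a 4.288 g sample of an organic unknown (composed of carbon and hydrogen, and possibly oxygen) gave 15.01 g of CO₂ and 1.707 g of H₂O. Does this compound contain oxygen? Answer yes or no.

no

mol C = 15.01 g CO₂ ÷ 44.009 g/mol = 0.34107 mol
mol H = 2 × 1.707 g H₂O ÷ 18.015 g/mol = 0.18951 mol
C and H together account for 4.2876 g — essentially the entire 4.288 g sample — so the compound contains no oxygen.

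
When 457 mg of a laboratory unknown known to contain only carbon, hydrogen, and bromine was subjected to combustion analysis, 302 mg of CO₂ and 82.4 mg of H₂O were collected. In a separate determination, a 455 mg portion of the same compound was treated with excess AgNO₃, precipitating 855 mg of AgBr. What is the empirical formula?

mol C = 0.302 g CO₂ ÷ 44.009 g/mol = 0.006862 mol
mol H = 2 × 0.0824 g H₂O ÷ 18.015 g/mol = 0.009148 mol
From the AgBr data: mol Br per gram of compound = (0.855 ÷ 187.772) ÷ 0.455 = 0.01001 mol/g, so in the 0.457 g combustion sample mol Br = 0.004573 mol
Divide by the smallest (0.004573 mol): C 1.500, H 2.000, Br 1.000
Multiplying each by 2 gives whole numbers: C 3.00, H 4.00, Br 2.00

C3H4Br2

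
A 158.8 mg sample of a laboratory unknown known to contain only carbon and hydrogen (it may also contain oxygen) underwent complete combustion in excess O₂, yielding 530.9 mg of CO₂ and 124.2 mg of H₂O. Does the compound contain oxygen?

mol C = 0.5309 g CO₂ ÷ 44.009 g/mol = 0.012063 mol
mol H = 2 × 0.1242 g H₂O ÷ 18.015 g/mol = 0.013789 mol
C and H together account for 0.15879 g — essentially the entire 0.1588 g sample — so the compound contains no oxygen.

no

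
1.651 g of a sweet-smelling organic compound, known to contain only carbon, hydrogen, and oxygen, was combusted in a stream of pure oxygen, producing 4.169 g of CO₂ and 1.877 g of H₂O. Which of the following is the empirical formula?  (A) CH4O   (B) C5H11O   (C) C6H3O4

mol C = 4.169 g CO₂ ÷ 44.009 g/mol = 0.094731 mol
mol H = 2 × 1.877 g H₂O ÷ 18.015 g/mol = 0.20838 mol
mass O = 1.651 − (1.1378 + 0.21005) = 0.30314 g → mol O = 0.30314 ÷ 15.999 = 0.018948 mol
Divide by the smallest (0.018948 mol): C 5.000, H 10.998, O 1.000

(B) C5H11O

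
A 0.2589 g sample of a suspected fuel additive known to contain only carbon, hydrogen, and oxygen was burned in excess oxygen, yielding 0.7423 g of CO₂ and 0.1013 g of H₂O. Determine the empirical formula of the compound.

C6H4O

mol C = 0.7423 g CO₂ ÷ 44.009 g/mol = 0.016867 mol
mol H = 2 × 0.1013 g H₂O ÷ 18.015 g/mol = 0.011246 mol
mass O = 0.2589 − (0.20259 + 0.011336) = 0.044974 g → mol O = 0.044974 ÷ 15.999 = 0.0028111 mol
Divide by the smallest (0.0028111 mol): C 6.000, H 4.001, O 1.000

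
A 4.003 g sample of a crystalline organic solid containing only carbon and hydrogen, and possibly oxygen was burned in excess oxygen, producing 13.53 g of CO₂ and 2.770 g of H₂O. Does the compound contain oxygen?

mol C = 13.53 g CO₂ ÷ 44.009 g/mol = 0.30744 mol
mol H = 2 × 2.770 g H₂O ÷ 18.015 g/mol = 0.30752 mol
C and H together account for 4.0026 g — essentially the entire 4.003 g sample — so the compound contains no oxygen.

no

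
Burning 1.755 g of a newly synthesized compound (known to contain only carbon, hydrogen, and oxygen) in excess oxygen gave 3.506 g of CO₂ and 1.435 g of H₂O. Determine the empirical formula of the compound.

C2H4O

mol C = 3.506 g CO₂ ÷ 44.009 g/mol = 0.079666 mol
mol H = 2 × 1.435 g H₂O ÷ 18.015 g/mol = 0.15931 mol
mass O = 1.755 − (0.95686 + 0.16059) = 0.63755 g → mol O = 0.63755 ÷ 15.999 = 0.039849 mol
Divide by the smallest (0.039849 mol): C 1.999, H 3.998, O 1.000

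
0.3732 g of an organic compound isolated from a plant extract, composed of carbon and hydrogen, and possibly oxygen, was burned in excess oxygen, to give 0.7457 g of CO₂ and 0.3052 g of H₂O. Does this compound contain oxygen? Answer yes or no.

yes

mol C = 0.7457 g CO₂ ÷ 44.009 g/mol = 0.016944 mol
mol H = 2 × 0.3052 g H₂O ÷ 18.015 g/mol = 0.033883 mol
C and H account for only 0.23767 g of the 0.3732 g sample; the remaining 0.13553 g must be oxygen.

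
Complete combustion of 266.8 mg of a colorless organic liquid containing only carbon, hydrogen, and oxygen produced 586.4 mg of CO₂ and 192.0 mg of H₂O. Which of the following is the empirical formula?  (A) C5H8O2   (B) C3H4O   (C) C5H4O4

mol C = 0.5864 g CO₂ ÷ 44.009 g/mol = 0.013325 mol
mol H = 2 × 0.1920 g H₂O ÷ 18.015 g/mol = 0.021316 mol
mass O = 0.2668 − (0.16004 + 0.021486) = 0.085273 g → mol O = 0.085273 ÷ 15.999 = 0.0053299 mol
Divide by the smallest (0.0053299 mol): C 2.500, H 3.999, O 1.000
Multiplying each by 2 gives whole numbers: C 5.00, H 8.00, O 2.00

(A) C5H8O2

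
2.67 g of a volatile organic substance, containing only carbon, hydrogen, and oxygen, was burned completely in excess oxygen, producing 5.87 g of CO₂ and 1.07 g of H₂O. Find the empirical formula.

C9H8O4

mol C = 5.87 g CO₂ ÷ 44.009 g/mol = 0.1334 mol
mol H = 2 × 1.07 g H₂O ÷ 18.015 g/mol = 0.1188 mol
mass O = 2.67 − (1.602 + 0.1197) = 0.9482 g → mol O = 0.9482 ÷ 15.999 = 0.05927 mol
Divide by the smallest (0.05927 mol): C 2.251, H 2.004, O 1.000
Multiplying each by 4 gives whole numbers: C 9.00, H 8.02, O 4.00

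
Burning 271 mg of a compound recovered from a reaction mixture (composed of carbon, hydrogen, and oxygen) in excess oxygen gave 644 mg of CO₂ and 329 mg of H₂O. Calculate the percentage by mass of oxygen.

mol C = 0.644 g CO₂ ÷ 44.009 g/mol = 0.01463 mol
mol H = 2 × 0.329 g H₂O ÷ 18.015 g/mol = 0.03653 mol
mass O = 0.271 − (0.1758 + 0.03682) = 0.05842 g → mol O = 0.05842 ÷ 15.999 = 0.003652 mol
mass % O = 0.05842 g ÷ 0.271 g × 100%

21.6%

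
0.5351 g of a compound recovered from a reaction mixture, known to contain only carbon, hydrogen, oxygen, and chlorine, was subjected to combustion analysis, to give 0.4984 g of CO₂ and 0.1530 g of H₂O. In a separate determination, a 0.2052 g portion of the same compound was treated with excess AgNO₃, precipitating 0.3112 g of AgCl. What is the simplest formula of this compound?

C2H3ClO2

mol C = 0.4984 g CO₂ ÷ 44.009 g/mol = 0.011325 mol
mol H = 2 × 0.1530 g H₂O ÷ 18.015 g/mol = 0.016986 mol
From the AgCl data: mol Cl per gram of compound = (0.3112 ÷ 143.318) ÷ 0.2052 = 0.010582 mol/g, so in the 0.5351 g combustion sample mol Cl = 0.0056623 mol
mass O = 0.5351 − (0.13602 + 0.017122 + 0.20073) = 0.18122 g → mol O = 0.18122 ÷ 15.999 = 0.011327 mol
Divide by the smallest (0.0056623 mol): C 2.000, H 3.000, Cl 1.000, O 2.000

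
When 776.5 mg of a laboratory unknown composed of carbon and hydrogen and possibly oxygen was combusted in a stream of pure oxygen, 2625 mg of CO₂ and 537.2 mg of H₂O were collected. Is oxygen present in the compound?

no

mol C = 2.625 g CO₂ ÷ 44.009 g/mol = 0.059647 mol
mol H = 2 × 0.5372 g H₂O ÷ 18.015 g/mol = 0.059639 mol
C and H together account for 0.77654 g — essentially the entire 0.7765 g sample — so the compound contains no oxygen.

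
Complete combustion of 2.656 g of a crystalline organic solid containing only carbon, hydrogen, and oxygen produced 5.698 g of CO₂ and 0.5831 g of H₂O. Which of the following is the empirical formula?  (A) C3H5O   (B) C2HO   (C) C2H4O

(B) C2HO

mol C = 5.698 g CO₂ ÷ 44.009 g/mol = 0.12947 mol
mol H = 2 × 0.5831 g H₂O ÷ 18.015 g/mol = 0.064735 mol
mass O = 2.656 − (1.5551 + 0.065253) = 1.0356 g → mol O = 1.0356 ÷ 15.999 = 0.064732 mol
Divide by the smallest (0.064732 mol): C 2.000, H 1.000, O 1.000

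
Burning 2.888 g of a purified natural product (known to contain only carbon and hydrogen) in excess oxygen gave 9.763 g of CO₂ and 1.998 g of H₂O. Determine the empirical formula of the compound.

CH

mol C = 9.763 g CO₂ ÷ 44.009 g/mol = 0.22184 mol
mol H = 2 × 1.998 g H₂O ÷ 18.015 g/mol = 0.22182 mol
Divide by the smallest (0.22182 mol): C 1.000, H 1.000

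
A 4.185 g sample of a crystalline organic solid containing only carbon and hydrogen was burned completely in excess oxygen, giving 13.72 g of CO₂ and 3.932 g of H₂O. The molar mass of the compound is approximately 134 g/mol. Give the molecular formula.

C10H14

mol C = 13.72 g CO₂ ÷ 44.009 g/mol = 0.31175 mol
mol H = 2 × 3.932 g H₂O ÷ 18.015 g/mol = 0.43653 mol
Divide by the smallest (0.31175 mol): C 1.000, H 1.400
Multiplying each by 5 gives whole numbers: C 5.00, H 7.00
Empirical formula: C5H7
Empirical-formula mass = 67.11 g/mol; 134 ÷ 67.11 ≈ 2, so the molecular formula is C10H14.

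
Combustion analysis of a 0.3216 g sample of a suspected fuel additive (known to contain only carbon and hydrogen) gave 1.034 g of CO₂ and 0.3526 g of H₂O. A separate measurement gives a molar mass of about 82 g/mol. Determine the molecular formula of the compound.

mol C = 1.034 g CO₂ ÷ 44.009 g/mol = 0.023495 mol
mol H = 2 × 0.3526 g H₂O ÷ 18.015 g/mol = 0.039145 mol
Divide by the smallest (0.023495 mol): C 1.000, H 1.666
Multiplying each by 3 gives whole numbers: C 3.00, H 5.00
Empirical formula: C3H5
Empirical-formula mass = 41.07 g/mol; 82 ÷ 41.07 ≈ 2, so the molecular formula is C6H10.

C6H10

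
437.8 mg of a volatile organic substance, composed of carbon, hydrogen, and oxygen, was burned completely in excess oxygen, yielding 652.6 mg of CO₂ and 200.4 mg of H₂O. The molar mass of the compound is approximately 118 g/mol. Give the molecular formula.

mol C = 0.6526 g CO₂ ÷ 44.009 g/mol = 0.014829 mol
mol H = 2 × 0.2004 g H₂O ÷ 18.015 g/mol = 0.022248 mol
mass O = 0.4378 − (0.17811 + 0.022426) = 0.23727 g → mol O = 0.23727 ÷ 15.999 = 0.014830 mol
Divide by the smallest (0.014829 mol): C 1.000, H 1.500, O 1.000
Multiplying each by 2 gives whole numbers: C 2.00, H 3.00, O 2.00
Empirical formula: C2H3O2
Empirical-formula mass = 59.04 g/mol; 118 ÷ 59.04 ≈ 2, so the molecular formula is C4H6O4.

C4H6O4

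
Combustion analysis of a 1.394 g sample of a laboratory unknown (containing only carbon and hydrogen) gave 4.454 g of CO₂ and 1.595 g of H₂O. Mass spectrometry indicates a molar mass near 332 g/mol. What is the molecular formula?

C24H42

mol C = 4.454 g CO₂ ÷ 44.009 g/mol = 0.10121 mol
mol H = 2 × 1.595 g H₂O ÷ 18.015 g/mol = 0.17707 mol
Divide by the smallest (0.10121 mol): C 1.000, H 1.750
Multiplying each by 4 gives whole numbers: C 4.00, H 7.00
Empirical formula: C4H7
Empirical-formula mass = 55.10 g/mol; 332 ÷ 55.10 ≈ 6, so the molecular formula is C24H42.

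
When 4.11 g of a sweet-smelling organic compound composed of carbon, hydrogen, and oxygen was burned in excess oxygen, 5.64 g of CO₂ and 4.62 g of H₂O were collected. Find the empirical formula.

CH4O

mol C = 5.64 g CO₂ ÷ 44.009 g/mol = 0.1282 mol
mol H = 2 × 4.62 g H₂O ÷ 18.015 g/mol = 0.5129 mol
mass O = 4.11 − (1.539 + 0.5170) = 2.054 g → mol O = 2.054 ÷ 15.999 = 0.1284 mol
Divide by the smallest (0.1282 mol): C 1.000, H 4.002, O 1.002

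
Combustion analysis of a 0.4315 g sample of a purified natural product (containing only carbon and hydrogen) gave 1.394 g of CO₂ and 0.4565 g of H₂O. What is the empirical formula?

mol C = 1.394 g CO₂ ÷ 44.009 g/mol = 0.031675 mol
mol H = 2 × 0.4565 g H₂O ÷ 18.015 g/mol = 0.050680 mol
Divide by the smallest (0.031675 mol): C 1.000, H 1.600
Multiplying each by 5 gives whole numbers: C 5.00, H 8.00

C5H8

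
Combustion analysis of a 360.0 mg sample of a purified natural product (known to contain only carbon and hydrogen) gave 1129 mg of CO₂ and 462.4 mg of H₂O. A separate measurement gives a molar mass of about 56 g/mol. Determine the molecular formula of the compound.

mol C = 1.129 g CO₂ ÷ 44.009 g/mol = 0.025654 mol
mol H = 2 × 0.4624 g H₂O ÷ 18.015 g/mol = 0.051335 mol
Divide by the smallest (0.025654 mol): C 1.000, H 2.001
Empirical formula: CH2
Empirical-formula mass = 14.03 g/mol; 56 ÷ 14.03 ≈ 4, so the molecular formula is C4H8.

C4H8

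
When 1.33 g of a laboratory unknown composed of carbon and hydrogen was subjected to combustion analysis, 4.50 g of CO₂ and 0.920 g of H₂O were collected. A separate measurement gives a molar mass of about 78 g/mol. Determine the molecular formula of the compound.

mol C = 4.50 g CO₂ ÷ 44.009 g/mol = 0.1023 mol
mol H = 2 × 0.920 g H₂O ÷ 18.015 g/mol = 0.1021 mol
Divide by the smallest (0.1021 mol): C 1.001, H 1.000
Empirical formula: CH
Empirical-formula mass = 13.02 g/mol; 78 ÷ 13.02 ≈ 6, so the molecular formula is C6H6.

C6H6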